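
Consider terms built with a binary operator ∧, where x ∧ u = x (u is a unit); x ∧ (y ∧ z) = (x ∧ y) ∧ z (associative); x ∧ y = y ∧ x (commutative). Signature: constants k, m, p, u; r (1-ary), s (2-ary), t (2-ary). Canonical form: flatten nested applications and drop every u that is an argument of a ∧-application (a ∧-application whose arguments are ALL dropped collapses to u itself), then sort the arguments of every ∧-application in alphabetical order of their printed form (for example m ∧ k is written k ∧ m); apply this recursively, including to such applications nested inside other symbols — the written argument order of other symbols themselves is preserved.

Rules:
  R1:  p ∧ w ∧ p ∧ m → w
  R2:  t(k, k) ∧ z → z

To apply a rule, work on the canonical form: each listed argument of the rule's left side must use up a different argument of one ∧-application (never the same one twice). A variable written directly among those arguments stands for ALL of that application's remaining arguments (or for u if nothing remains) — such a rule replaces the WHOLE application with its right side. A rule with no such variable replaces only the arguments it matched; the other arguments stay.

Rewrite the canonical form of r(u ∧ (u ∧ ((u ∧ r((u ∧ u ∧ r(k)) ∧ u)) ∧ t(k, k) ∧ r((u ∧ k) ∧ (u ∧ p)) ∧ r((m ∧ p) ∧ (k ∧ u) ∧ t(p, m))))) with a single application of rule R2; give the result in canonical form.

Answer: r(r(k ∧ m ∧ p ∧ t(p, m)) ∧ r(k ∧ p) ∧ r(r(k)))

Derivation:
Canonical form:  r(r(k ∧ m ∧ p ∧ t(p, m)) ∧ r(k ∧ p) ∧ r(r(k)) ∧ t(k, k))
R2 matches:  uses t(k, k);  z := r(k ∧ m ∧ p ∧ t(p, m)) ∧ r(k ∧ p) ∧ r(r(k))
The extension variable absorbs all remaining arguments, so the whole application is rewritten.
Giving:  r(r(k ∧ m ∧ p ∧ t(p, m)) ∧ r(k ∧ p) ∧ r(r(k)))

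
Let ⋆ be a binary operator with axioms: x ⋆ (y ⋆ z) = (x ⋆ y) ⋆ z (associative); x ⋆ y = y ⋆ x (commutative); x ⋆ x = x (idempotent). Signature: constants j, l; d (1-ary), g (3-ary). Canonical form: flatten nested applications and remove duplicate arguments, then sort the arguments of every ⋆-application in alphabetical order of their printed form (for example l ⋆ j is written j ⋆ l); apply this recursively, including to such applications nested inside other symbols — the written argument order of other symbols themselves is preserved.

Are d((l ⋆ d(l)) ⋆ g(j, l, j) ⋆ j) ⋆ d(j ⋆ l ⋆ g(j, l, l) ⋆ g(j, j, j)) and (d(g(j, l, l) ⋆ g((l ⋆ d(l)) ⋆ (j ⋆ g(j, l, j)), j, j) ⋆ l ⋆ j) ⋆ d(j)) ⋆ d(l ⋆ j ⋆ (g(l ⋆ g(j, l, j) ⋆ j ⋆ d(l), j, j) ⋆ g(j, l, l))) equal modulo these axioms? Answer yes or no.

Left:  d((l ⋆ d(l)) ⋆ g(j, l, j) ⋆ j) ⋆ d(j ⋆ l ⋆ g(j, l, l) ⋆ g(j, j, j))
  Canonicalize subterm:  d((l ⋆ d(l)) ⋆ g(j, l, j) ⋆ j)  →  d(d(l) ⋆ g(j, l, j) ⋆ j ⋆ l)
  Canonicalize subterm:  d(j ⋆ l ⋆ g(j, l, l) ⋆ g(j, j, j))  →  d(g(j, j, j) ⋆ g(j, l, l) ⋆ j ⋆ l)
  Sort arguments:  d(d(l) ⋆ g(j, l, j) ⋆ j ⋆ l) ⋆ d(g(j, j, j) ⋆ g(j, l, l) ⋆ j ⋆ l)
Right:  (d(g(j, l, l) ⋆ g((l ⋆ d(l)) ⋆ (j ⋆ g(j, l, j)), j, j) ⋆ l ⋆ j) ⋆ d(j)) ⋆ d(l ⋆ j ⋆ (g(l ⋆ g(j, l, j) ⋆ j ⋆ d(l), j, j) ⋆ g(j, l, l)))
  Un-nest:  d(g(j, l, l) ⋆ g((l ⋆ d(l)) ⋆ (j ⋆ g(j, l, j)), j, j) ⋆ l ⋆ j) ⋆ d(j) ⋆ d(l ⋆ j ⋆ (g(l ⋆ g(j, l, j) ⋆ j ⋆ d(l), j, j) ⋆ g(j, l, l)))
  Simplify inside:  d(g(j, l, l) ⋆ g((l ⋆ d(l)) ⋆ (j ⋆ g(j, l, j)), j, j) ⋆ l ⋆ j)  →  d(g(d(l) ⋆ g(j, l, j) ⋆ j ⋆ l, j, j) ⋆ g(j, l, l) ⋆ j ⋆ l)
  Inside:  d(l ⋆ j ⋆ (g(l ⋆ g(j, l, j) ⋆ j ⋆ d(l), j, j) ⋆ g(j, l, l)))  →  d(g(d(l) ⋆ g(j, l, j) ⋆ j ⋆ l, j, j) ⋆ g(j, l, l) ⋆ j ⋆ l)
  Drop duplicates:  drop duplicate d(g(d(l) ⋆ g(j, l, j) ⋆ j ⋆ l, j, j) ⋆ g(j, l, l) ⋆ j ⋆ l)
  Sort:  d(g(d(l) ⋆ g(j, l, j) ⋆ j ⋆ l, j, j) ⋆ g(j, l, l) ⋆ j ⋆ l) ⋆ d(j)

Answer: no — d(d(l) ⋆ g(j, l, j) ⋆ j ⋆ l) ⋆ d(g(j, j, j) ⋆ g(j, l, l) ⋆ j ⋆ l) vs d(g(d(l) ⋆ g(j, l, j) ⋆ j ⋆ l, j, j) ⋆ g(j, l, l) ⋆ j ⋆ l) ⋆ d(j)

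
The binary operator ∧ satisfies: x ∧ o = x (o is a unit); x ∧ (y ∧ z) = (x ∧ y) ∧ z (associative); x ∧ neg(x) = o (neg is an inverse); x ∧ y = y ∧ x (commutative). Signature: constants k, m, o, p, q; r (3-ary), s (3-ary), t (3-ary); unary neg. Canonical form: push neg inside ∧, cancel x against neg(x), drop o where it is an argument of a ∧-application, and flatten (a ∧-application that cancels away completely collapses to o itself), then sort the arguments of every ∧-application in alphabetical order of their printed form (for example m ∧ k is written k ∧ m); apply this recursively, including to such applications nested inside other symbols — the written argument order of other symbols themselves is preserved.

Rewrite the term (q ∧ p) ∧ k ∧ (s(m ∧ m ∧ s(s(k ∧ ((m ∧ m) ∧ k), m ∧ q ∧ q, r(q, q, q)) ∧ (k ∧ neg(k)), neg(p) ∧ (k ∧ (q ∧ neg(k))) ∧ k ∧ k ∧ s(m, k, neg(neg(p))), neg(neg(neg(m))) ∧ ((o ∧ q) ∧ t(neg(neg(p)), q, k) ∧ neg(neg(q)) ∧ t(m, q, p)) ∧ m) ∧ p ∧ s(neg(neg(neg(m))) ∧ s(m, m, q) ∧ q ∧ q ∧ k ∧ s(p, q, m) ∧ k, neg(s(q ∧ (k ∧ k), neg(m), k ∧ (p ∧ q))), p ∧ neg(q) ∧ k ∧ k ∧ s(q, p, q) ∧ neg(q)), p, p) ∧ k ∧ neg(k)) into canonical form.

Answer: k ∧ p ∧ q ∧ s(m ∧ m ∧ p ∧ s(k ∧ k ∧ neg(m) ∧ q ∧ q ∧ s(m, m, q) ∧ s(p, q, m), neg(s(k ∧ k ∧ q, neg(m), k ∧ p ∧ q)), k ∧ k ∧ neg(q) ∧ neg(q) ∧ p ∧ s(q, p, q)) ∧ s(s(k ∧ k ∧ m ∧ m, m ∧ q ∧ q, r(q, q, q)), k ∧ k ∧ neg(p) ∧ q ∧ s(m, k, p), q ∧ q ∧ t(m, q, p) ∧ t(p, q, k)), p, p)

Derivation:
Push neg inside:  distribute neg over ∧ and collapse double neg
Collect:  q ∧ p ∧ k ∧ s(m ∧ m ∧ p ∧ s(k ∧ k ∧ neg(m) ∧ q ∧ q ∧ s(m, m, q) ∧ s(p, q, m), neg(s(k ∧ k ∧ q, neg(m), k ∧ p ∧ q)), k ∧ k ∧ neg(q) ∧ neg(q) ∧ p ∧ s(q, p, q)) ∧ s(s(k ∧ k ∧ m ∧ m, m ∧ q ∧ q, r(q, q, q)), k ∧ k ∧ neg(p) ∧ q ∧ s(m, k, p), q ∧ q ∧ t(m, q, p) ∧ t(p, q, k)), p, p)
Sort arguments:  k ∧ p ∧ q ∧ s(m ∧ m ∧ p ∧ s(k ∧ k ∧ neg(m) ∧ q ∧ q ∧ s(m, m, q) ∧ s(p, q, m), neg(s(k ∧ k ∧ q, neg(m), k ∧ p ∧ q)), k ∧ k ∧ neg(q) ∧ neg(q) ∧ p ∧ s(q, p, q)) ∧ s(s(k ∧ k ∧ m ∧ m, m ∧ q ∧ q, r(q, q, q)), k ∧ k ∧ neg(p) ∧ q ∧ s(m, k, p), q ∧ q ∧ t(m, q, p) ∧ t(p, q, k)), p, p)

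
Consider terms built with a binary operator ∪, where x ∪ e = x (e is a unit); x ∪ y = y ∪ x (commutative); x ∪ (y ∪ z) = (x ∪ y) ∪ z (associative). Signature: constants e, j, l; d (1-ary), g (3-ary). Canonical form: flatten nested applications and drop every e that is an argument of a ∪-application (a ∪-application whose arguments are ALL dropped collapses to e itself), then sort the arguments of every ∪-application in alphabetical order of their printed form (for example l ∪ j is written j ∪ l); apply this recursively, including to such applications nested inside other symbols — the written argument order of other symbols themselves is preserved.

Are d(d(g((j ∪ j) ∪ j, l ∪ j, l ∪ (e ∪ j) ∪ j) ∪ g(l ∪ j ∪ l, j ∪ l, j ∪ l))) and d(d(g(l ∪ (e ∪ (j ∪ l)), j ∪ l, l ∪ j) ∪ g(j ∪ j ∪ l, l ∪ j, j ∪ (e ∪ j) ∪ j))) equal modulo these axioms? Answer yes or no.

Answer: no — d(d(g(j ∪ j ∪ j, j ∪ l, j ∪ j ∪ l) ∪ g(j ∪ l ∪ l, j ∪ l, j ∪ l))) vs d(d(g(j ∪ j ∪ l, j ∪ l, j ∪ j ∪ j) ∪ g(j ∪ l ∪ l, j ∪ l, j ∪ l)))

Derivation:
Left:  d(d(g((j ∪ j) ∪ j, l ∪ j, l ∪ (e ∪ j) ∪ j) ∪ g(l ∪ j ∪ l, j ∪ l, j ∪ l)))
  Descend into:  g((j ∪ j) ∪ j, l ∪ j, l ∪ (e ∪ j) ∪ j) ∪ g(l ∪ j ∪ l, j ∪ l, j ∪ l)
  Simplify inside:  g((j ∪ j) ∪ j, l ∪ j, l ∪ (e ∪ j) ∪ j)  →  g(j ∪ j ∪ j, j ∪ l, j ∪ j ∪ l)
  Canonicalize subterm:  g(l ∪ j ∪ l, j ∪ l, j ∪ l)  →  g(j ∪ l ∪ l, j ∪ l, j ∪ l)
  Sort:  g(j ∪ j ∪ j, j ∪ l, j ∪ j ∪ l) ∪ g(j ∪ l ∪ l, j ∪ l, j ∪ l)
  Put back:  d(d(g(j ∪ j ∪ j, j ∪ l, j ∪ j ∪ l) ∪ g(j ∪ l ∪ l, j ∪ l, j ∪ l)))
Right:  d(d(g(l ∪ (e ∪ (j ∪ l)), j ∪ l, l ∪ j) ∪ g(j ∪ j ∪ l, l ∪ j, j ∪ (e ∪ j) ∪ j)))
  Focus inside:  g(l ∪ (e ∪ (j ∪ l)), j ∪ l, l ∪ j) ∪ g(j ∪ j ∪ l, l ∪ j, j ∪ (e ∪ j) ∪ j)
  Simplify inside:  g(l ∪ (e ∪ (j ∪ l)), j ∪ l, l ∪ j)  →  g(j ∪ l ∪ l, j ∪ l, j ∪ l)
  Simplify inside:  g(j ∪ j ∪ l, l ∪ j, j ∪ (e ∪ j) ∪ j)  →  g(j ∪ j ∪ l, j ∪ l, j ∪ j ∪ j)
  Sort:  g(j ∪ j ∪ l, j ∪ l, j ∪ j ∪ j) ∪ g(j ∪ l ∪ l, j ∪ l, j ∪ l)
  Rebuild:  d(d(g(j ∪ j ∪ l, j ∪ l, j ∪ j ∪ j) ∪ g(j ∪ l ∪ l, j ∪ l, j ∪ l)))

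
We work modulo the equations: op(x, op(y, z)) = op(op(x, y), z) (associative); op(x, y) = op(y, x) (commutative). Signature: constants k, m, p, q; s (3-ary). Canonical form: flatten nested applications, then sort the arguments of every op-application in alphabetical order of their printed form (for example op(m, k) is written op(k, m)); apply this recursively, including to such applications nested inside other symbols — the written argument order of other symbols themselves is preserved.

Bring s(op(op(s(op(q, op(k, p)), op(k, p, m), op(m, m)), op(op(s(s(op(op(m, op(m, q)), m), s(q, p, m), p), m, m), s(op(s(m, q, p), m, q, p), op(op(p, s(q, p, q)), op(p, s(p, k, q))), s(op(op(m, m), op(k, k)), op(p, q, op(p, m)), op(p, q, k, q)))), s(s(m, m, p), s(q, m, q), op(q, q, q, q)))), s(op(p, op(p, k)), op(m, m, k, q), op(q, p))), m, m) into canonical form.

Work inside:  op(op(s(op(q, op(k, p)), op(k, p, m), op(m, m)), op(op(s(s(op(op(m, op(m, q)), m), s(q, p, m), p), m, m), s(op(s(m, q, p), m, q, p), op(op(p, s(q, p, q)), op(p, s(p, k, q))), s(op(op(m, m), op(k, k)), op(p, q, op(p, m)), op(p, q, k, q)))), s(s(m, m, p), s(q, m, q), op(q, q, q, q)))), s(op(p, op(p, k)), op(m, m, k, q), op(q, p)))
Flatten:  op(s(op(q, op(k, p)), op(k, p, m), op(m, m)), s(s(op(op(m, op(m, q)), m), s(q, p, m), p), m, m), s(op(s(m, q, p), m, q, p), op(op(p, s(q, p, q)), op(p, s(p, k, q))), s(op(op(m, m), op(k, k)), op(p, q, op(p, m)), op(p, q, k, q))), s(s(m, m, p), s(q, m, q), op(q, q, q, q)), s(op(p, op(p, k)), op(m, m, k, q), op(q, p)))
Inside:  s(op(q, op(k, p)), op(k, p, m), op(m, m))  →  s(op(k, p, q), op(k, m, p), op(m, m))
Canonicalize subterm:  s(s(op(op(m, op(m, q)), m), s(q, p, m), p), m, m)  →  s(s(op(m, m, m, q), s(q, p, m), p), m, m)
Simplify inside:  s(op(s(m, q, p), m, q, p), op(op(p, s(q, p, q)), op(p, s(p, k, q))), s(op(op(m, m), op(k, k)), op(p, q, op(p, m)), op(p, q, k, q)))  →  s(op(m, p, q, s(m, q, p)), op(p, p, s(p, k, q), s(q, p, q)), s(op(k, k, m, m), op(m, p, p, q), op(k, p, q, q)))
Sort arguments:  op(s(op(k, p, p), op(k, m, m, q), op(p, q)), s(op(k, p, q), op(k, m, p), op(m, m)), s(op(m, p, q, s(m, q, p)), op(p, p, s(p, k, q), s(q, p, q)), s(op(k, k, m, m), op(m, p, p, q), op(k, p, q, q))), s(s(m, m, p), s(q, m, q), op(q, q, q, q)), s(s(op(m, m, m, q), s(q, p, m), p), m, m))
Rebuild:  s(op(s(op(k, p, p), op(k, m, m, q), op(p, q)), s(op(k, p, q), op(k, m, p), op(m, m)), s(op(m, p, q, s(m, q, p)), op(p, p, s(p, k, q), s(q, p, q)), s(op(k, k, m, m), op(m, p, p, q), op(k, p, q, q))), s(s(m, m, p), s(q, m, q), op(q, q, q, q)), s(s(op(m, m, m, q), s(q, p, m), p), m, m)), m, m)

Answer: s(op(s(op(k, p, p), op(k, m, m, q), op(p, q)), s(op(k, p, q), op(k, m, p), op(m, m)), s(op(m, p, q, s(m, q, p)), op(p, p, s(p, k, q), s(q, p, q)), s(op(k, k, m, m), op(m, p, p, q), op(k, p, q, q))), s(s(m, m, p), s(q, m, q), op(q, q, q, q)), s(s(op(m, m, m, q), s(q, p, m), p), m, m)), m, m)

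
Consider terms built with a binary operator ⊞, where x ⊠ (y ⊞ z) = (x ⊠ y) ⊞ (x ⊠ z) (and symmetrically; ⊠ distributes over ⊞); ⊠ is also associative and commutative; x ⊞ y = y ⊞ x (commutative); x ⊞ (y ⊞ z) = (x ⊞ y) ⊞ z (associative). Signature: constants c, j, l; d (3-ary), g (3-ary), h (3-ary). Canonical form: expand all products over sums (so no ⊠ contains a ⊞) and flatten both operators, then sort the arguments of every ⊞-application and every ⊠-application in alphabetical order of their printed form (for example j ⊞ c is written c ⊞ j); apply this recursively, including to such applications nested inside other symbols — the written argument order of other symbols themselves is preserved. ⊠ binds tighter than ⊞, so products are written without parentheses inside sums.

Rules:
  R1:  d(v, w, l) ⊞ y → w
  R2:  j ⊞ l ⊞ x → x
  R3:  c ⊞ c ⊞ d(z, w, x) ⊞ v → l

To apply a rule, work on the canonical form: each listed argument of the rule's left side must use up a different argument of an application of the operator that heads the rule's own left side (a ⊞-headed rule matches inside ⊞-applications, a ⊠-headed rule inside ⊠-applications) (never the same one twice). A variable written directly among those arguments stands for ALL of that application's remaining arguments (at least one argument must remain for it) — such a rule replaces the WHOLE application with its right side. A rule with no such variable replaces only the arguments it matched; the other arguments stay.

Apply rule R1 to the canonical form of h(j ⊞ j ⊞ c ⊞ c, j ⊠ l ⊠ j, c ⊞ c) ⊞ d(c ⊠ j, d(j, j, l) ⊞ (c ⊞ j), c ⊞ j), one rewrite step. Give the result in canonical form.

Canonical form:  d(c ⊠ j, c ⊞ d(j, j, l) ⊞ j, c ⊞ j) ⊞ h(c ⊞ c ⊞ j ⊞ j, j ⊠ j ⊠ l, c ⊞ c)
Match R1:  consume d(j, j, l);  v := j, w := j, y := c ⊞ j
The extension variable absorbs all remaining arguments, so the whole application is rewritten.
Result:  d(c ⊠ j, j, c ⊞ j) ⊞ h(c ⊞ c ⊞ j ⊞ j, j ⊠ j ⊠ l, c ⊞ c)

Answer: d(c ⊠ j, j, c ⊞ j) ⊞ h(c ⊞ c ⊞ j ⊞ j, j ⊠ j ⊠ l, c ⊞ c)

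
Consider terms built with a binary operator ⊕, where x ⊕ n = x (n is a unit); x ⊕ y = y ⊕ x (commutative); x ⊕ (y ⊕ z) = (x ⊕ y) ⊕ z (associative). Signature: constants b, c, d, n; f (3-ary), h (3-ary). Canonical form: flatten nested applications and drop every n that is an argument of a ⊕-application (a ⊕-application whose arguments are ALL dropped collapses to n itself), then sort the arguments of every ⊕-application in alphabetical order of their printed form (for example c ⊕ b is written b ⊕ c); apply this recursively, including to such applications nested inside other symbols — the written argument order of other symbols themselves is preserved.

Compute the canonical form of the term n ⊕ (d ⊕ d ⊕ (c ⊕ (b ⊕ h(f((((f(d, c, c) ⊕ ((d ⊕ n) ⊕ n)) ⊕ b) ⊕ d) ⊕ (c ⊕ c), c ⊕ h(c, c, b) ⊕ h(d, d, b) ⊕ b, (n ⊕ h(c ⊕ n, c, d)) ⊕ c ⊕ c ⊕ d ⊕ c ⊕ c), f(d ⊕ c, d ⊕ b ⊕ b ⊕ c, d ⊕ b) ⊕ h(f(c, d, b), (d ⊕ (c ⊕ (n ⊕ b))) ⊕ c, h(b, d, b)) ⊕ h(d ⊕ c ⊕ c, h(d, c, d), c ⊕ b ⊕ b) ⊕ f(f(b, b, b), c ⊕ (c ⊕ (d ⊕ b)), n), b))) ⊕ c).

Answer: b ⊕ c ⊕ c ⊕ d ⊕ d ⊕ h(f(b ⊕ c ⊕ c ⊕ d ⊕ d ⊕ f(d, c, c), b ⊕ c ⊕ h(c, c, b) ⊕ h(d, d, b), c ⊕ c ⊕ c ⊕ c ⊕ d ⊕ h(c, c, d)), f(c ⊕ d, b ⊕ b ⊕ c ⊕ d, b ⊕ d) ⊕ f(f(b, b, b), b ⊕ c ⊕ c ⊕ d, n) ⊕ h(c ⊕ c ⊕ d, h(d, c, d), b ⊕ b ⊕ c) ⊕ h(f(c, d, b), b ⊕ c ⊕ c ⊕ d, h(b, d, b)), b)

Derivation:
Flatten:  n ⊕ d ⊕ d ⊕ c ⊕ b ⊕ h(f((((f(d, c, c) ⊕ ((d ⊕ n) ⊕ n)) ⊕ b) ⊕ d) ⊕ (c ⊕ c), c ⊕ h(c, c, b) ⊕ h(d, d, b) ⊕ b, (n ⊕ h(c ⊕ n, c, d)) ⊕ c ⊕ c ⊕ d ⊕ c ⊕ c), f(d ⊕ c, d ⊕ b ⊕ b ⊕ c, d ⊕ b) ⊕ h(f(c, d, b), (d ⊕ (c ⊕ (n ⊕ b))) ⊕ c, h(b, d, b)) ⊕ h(d ⊕ c ⊕ c, h(d, c, d), c ⊕ b ⊕ b) ⊕ f(f(b, b, b), c ⊕ (c ⊕ (d ⊕ b)), n), b) ⊕ c
Canonicalize subterm:  h(f((((f(d, c, c) ⊕ ((d ⊕ n) ⊕ n)) ⊕ b) ⊕ d) ⊕ (c ⊕ c), c ⊕ h(c, c, b) ⊕ h(d, d, b) ⊕ b, (n ⊕ h(c ⊕ n, c, d)) ⊕ c ⊕ c ⊕ d ⊕ c ⊕ c), f(d ⊕ c, d ⊕ b ⊕ b ⊕ c, d ⊕ b) ⊕ h(f(c, d, b), (d ⊕ (c ⊕ (n ⊕ b))) ⊕ c, h(b, d, b)) ⊕ h(d ⊕ c ⊕ c, h(d, c, d), c ⊕ b ⊕ b) ⊕ f(f(b, b, b), c ⊕ (c ⊕ (d ⊕ b)), n), b)  →  h(f(b ⊕ c ⊕ c ⊕ d ⊕ d ⊕ f(d, c, c), b ⊕ c ⊕ h(c, c, b) ⊕ h(d, d, b), c ⊕ c ⊕ c ⊕ c ⊕ d ⊕ h(c, c, d)), f(c ⊕ d, b ⊕ b ⊕ c ⊕ d, b ⊕ d) ⊕ f(f(b, b, b), b ⊕ c ⊕ c ⊕ d, n) ⊕ h(c ⊕ c ⊕ d, h(d, c, d), b ⊕ b ⊕ c) ⊕ h(f(c, d, b), b ⊕ c ⊕ c ⊕ d, h(b, d, b)), b)
Unit:  drop n
Order the arguments:  b ⊕ c ⊕ c ⊕ d ⊕ d ⊕ h(f(b ⊕ c ⊕ c ⊕ d ⊕ d ⊕ f(d, c, c), b ⊕ c ⊕ h(c, c, b) ⊕ h(d, d, b), c ⊕ c ⊕ c ⊕ c ⊕ d ⊕ h(c, c, d)), f(c ⊕ d, b ⊕ b ⊕ c ⊕ d, b ⊕ d) ⊕ f(f(b, b, b), b ⊕ c ⊕ c ⊕ d, n) ⊕ h(c ⊕ c ⊕ d, h(d, c, d), b ⊕ b ⊕ c) ⊕ h(f(c, d, b), b ⊕ c ⊕ c ⊕ d, h(b, d, b)), b)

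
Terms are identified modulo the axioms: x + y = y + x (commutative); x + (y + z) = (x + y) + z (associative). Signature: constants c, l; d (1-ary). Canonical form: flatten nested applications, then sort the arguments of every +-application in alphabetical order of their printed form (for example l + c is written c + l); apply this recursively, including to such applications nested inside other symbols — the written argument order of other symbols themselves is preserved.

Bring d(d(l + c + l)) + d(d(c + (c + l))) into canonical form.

Answer: d(d(c + c + l)) + d(d(c + l + l))

Derivation:
Canonicalize subterm:  d(d(l + c + l))  →  d(d(c + l + l))
Inside:  d(d(c + (c + l)))  →  d(d(c + c + l))
Sort:  d(d(c + c + l)) + d(d(c + l + l))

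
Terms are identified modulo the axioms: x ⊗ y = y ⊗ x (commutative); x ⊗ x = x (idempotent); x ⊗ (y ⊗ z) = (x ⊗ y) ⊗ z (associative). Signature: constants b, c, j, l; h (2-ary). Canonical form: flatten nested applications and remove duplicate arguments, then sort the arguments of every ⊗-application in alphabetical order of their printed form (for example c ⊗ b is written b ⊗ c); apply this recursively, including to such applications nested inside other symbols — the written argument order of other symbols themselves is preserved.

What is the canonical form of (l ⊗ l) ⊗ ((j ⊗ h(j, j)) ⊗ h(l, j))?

Answer: h(j, j) ⊗ h(l, j) ⊗ j ⊗ l

Derivation:
Merge nested applications:  l ⊗ l ⊗ j ⊗ h(j, j) ⊗ h(l, j)
Deduplicate:  drop duplicate l
Order the arguments:  h(j, j) ⊗ h(l, j) ⊗ j ⊗ l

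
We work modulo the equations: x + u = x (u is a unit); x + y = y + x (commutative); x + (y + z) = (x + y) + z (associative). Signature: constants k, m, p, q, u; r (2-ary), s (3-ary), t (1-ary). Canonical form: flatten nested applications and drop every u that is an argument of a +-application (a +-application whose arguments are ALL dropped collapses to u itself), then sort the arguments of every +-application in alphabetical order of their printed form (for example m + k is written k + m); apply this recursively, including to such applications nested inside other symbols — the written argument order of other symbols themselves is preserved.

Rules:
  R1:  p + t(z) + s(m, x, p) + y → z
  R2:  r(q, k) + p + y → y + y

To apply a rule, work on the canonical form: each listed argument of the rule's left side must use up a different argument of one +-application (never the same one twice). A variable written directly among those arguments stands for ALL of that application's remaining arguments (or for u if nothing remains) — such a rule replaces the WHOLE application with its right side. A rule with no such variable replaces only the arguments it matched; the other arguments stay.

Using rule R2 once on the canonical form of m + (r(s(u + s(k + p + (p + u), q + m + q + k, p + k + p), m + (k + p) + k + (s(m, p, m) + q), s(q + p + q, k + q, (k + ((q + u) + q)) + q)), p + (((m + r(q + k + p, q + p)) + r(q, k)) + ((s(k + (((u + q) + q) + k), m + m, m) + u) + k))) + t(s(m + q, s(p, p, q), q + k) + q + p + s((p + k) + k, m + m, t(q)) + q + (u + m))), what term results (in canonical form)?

Answer: m + r(s(s(k + p + p, k + m + q + q, k + p + p), k + k + m + p + q + s(m, p, m), s(p + q + q, k + q, k + q + q + q)), k + k + m + m + r(k + p + q, p + q) + r(k + p + q, p + q) + s(k + k + q + q, m + m, m) + s(k + k + q + q, m + m, m)) + t(m + p + q + q + s(k + k + p, m + m, t(q)) + s(m + q, s(p, p, q), k + q))

Derivation:
Canonical form:  m + r(s(s(k + p + p, k + m + q + q, k + p + p), k + k + m + p + q + s(m, p, m), s(p + q + q, k + q, k + q + q + q)), k + m + p + r(k + p + q, p + q) + r(q, k) + s(k + k + q + q, m + m, m)) + t(m + p + q + q + s(k + k + p, m + m, t(q)) + s(m + q, s(p, p, q), k + q))
Apply R2:  consuming p, r(q, k);  y := k + m + r(k + p + q, p + q) + s(k + k + q + q, m + m, m)
Every leftover argument binds to the variable; the entire application is replaced.
New term:  m + r(s(s(k + p + p, k + m + q + q, k + p + p), k + k + m + p + q + s(m, p, m), s(p + q + q, k + q, k + q + q + q)), k + k + m + m + r(k + p + q, p + q) + r(k + p + q, p + q) + s(k + k + q + q, m + m, m) + s(k + k + q + q, m + m, m)) + t(m + p + q + q + s(k + k + p, m + m, t(q)) + s(m + q, s(p, p, q), k + q))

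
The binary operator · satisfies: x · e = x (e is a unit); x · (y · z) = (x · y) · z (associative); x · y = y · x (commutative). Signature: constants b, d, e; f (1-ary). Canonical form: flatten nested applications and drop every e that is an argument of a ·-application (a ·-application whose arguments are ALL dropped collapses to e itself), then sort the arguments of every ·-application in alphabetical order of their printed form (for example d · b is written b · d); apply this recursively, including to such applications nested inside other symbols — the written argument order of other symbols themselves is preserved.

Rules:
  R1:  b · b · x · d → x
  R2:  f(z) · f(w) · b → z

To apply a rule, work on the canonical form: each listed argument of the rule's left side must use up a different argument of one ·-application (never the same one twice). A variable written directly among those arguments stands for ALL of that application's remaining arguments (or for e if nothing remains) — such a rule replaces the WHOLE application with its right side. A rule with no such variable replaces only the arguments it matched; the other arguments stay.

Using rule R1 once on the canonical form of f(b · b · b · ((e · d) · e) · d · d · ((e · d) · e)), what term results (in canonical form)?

Answer: f(b · d · d · d)

Derivation:
Canonical form:  f(b · b · b · d · d · d · d)
Match R1:  consume b, b, d;  x := b · d · d · d
The extension variable absorbs all remaining arguments, so the whole application is rewritten.
Giving:  f(b · d · d · d)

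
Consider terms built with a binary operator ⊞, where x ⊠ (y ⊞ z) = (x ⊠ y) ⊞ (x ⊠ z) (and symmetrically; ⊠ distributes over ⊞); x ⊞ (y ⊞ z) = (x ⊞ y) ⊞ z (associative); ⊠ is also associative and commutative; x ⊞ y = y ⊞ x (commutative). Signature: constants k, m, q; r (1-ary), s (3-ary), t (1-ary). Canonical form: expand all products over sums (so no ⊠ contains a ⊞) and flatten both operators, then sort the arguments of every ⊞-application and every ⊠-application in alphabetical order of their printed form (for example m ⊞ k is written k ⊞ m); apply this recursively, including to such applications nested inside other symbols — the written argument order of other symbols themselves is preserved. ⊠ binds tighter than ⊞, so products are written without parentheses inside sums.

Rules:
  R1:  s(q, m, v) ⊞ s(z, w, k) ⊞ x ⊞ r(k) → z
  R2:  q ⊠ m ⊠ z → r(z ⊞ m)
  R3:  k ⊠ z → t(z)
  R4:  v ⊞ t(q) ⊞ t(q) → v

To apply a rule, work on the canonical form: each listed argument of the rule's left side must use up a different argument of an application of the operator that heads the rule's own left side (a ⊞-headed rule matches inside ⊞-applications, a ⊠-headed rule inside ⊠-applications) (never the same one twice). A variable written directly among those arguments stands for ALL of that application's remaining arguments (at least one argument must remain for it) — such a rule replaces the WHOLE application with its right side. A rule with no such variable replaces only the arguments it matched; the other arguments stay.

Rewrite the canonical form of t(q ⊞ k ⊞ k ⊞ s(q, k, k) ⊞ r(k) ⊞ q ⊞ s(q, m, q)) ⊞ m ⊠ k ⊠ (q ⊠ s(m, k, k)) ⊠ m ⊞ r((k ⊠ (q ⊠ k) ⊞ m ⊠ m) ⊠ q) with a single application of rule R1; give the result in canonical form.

Canonical form:  k ⊠ m ⊠ m ⊠ q ⊠ s(m, k, k) ⊞ r(k ⊠ k ⊠ q ⊠ q ⊞ m ⊠ m ⊠ q) ⊞ t(k ⊞ k ⊞ q ⊞ q ⊞ r(k) ⊞ s(q, k, k) ⊞ s(q, m, q))
Apply R1:  consuming r(k), s(q, k, k), s(q, m, q);  v := q, w := k, x := k ⊞ k ⊞ q ⊞ q, z := q
The variable takes the whole remainder — replace the entire application.
New term:  k ⊠ m ⊠ m ⊠ q ⊠ s(m, k, k) ⊞ r(k ⊠ k ⊠ q ⊠ q ⊞ m ⊠ m ⊠ q) ⊞ t(q)

Answer: k ⊠ m ⊠ m ⊠ q ⊠ s(m, k, k) ⊞ r(k ⊠ k ⊠ q ⊠ q ⊞ m ⊠ m ⊠ q) ⊞ t(q)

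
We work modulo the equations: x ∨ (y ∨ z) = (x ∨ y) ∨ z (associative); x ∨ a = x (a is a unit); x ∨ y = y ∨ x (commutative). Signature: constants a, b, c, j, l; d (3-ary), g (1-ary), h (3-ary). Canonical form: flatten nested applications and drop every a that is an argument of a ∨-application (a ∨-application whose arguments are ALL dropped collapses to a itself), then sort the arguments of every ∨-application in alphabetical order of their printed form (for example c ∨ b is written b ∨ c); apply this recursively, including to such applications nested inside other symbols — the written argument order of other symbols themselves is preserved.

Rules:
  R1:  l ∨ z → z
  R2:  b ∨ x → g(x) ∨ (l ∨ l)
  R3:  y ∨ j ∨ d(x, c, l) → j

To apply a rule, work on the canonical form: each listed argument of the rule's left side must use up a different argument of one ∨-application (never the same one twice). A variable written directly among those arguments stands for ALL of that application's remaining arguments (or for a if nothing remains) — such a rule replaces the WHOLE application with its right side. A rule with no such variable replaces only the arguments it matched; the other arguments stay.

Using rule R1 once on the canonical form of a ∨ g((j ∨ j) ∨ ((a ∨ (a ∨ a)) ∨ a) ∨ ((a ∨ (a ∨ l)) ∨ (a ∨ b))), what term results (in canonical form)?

Canonical form:  g(b ∨ j ∨ j ∨ l)
Apply R1:  consuming l;  z := b ∨ j ∨ j
Every leftover argument binds to the variable; the entire application is replaced.
Giving:  g(b ∨ j ∨ j)

Answer: g(b ∨ j ∨ j)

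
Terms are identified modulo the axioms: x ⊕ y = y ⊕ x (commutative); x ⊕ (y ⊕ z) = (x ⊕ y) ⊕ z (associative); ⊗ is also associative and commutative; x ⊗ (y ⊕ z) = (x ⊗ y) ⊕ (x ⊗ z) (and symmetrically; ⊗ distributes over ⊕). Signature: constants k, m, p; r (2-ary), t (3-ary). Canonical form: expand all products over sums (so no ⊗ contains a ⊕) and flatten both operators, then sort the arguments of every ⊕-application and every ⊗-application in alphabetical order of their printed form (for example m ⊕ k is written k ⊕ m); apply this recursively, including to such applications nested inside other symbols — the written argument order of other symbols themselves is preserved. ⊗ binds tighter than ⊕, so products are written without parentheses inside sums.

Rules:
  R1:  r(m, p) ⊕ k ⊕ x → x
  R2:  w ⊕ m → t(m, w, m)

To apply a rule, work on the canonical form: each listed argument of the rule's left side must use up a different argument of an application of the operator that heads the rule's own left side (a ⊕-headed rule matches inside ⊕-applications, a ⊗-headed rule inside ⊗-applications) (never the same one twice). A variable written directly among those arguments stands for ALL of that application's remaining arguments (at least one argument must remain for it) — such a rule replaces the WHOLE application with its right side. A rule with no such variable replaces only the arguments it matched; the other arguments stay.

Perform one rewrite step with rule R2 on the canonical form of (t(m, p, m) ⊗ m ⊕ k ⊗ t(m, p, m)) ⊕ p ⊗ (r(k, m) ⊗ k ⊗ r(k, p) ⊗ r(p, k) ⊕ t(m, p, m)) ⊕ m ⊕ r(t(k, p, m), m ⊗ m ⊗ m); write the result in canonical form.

Canonical form:  k ⊗ p ⊗ r(k, m) ⊗ r(k, p) ⊗ r(p, k) ⊕ k ⊗ t(m, p, m) ⊕ m ⊕ m ⊗ t(m, p, m) ⊕ p ⊗ t(m, p, m) ⊕ r(t(k, p, m), m ⊗ m ⊗ m)
Apply R2:  consuming m;  w := k ⊗ p ⊗ r(k, m) ⊗ r(k, p) ⊗ r(p, k) ⊕ k ⊗ t(m, p, m) ⊕ m ⊗ t(m, p, m) ⊕ p ⊗ t(m, p, m) ⊕ r(t(k, p, m), m ⊗ m ⊗ m)
The variable takes the whole remainder — replace the entire application.
Result:  t(m, k ⊗ p ⊗ r(k, m) ⊗ r(k, p) ⊗ r(p, k) ⊕ k ⊗ t(m, p, m) ⊕ m ⊗ t(m, p, m) ⊕ p ⊗ t(m, p, m) ⊕ r(t(k, p, m), m ⊗ m ⊗ m), m)

Answer: t(m, k ⊗ p ⊗ r(k, m) ⊗ r(k, p) ⊗ r(p, k) ⊕ k ⊗ t(m, p, m) ⊕ m ⊗ t(m, p, m) ⊕ p ⊗ t(m, p, m) ⊕ r(t(k, p, m), m ⊗ m ⊗ m), m)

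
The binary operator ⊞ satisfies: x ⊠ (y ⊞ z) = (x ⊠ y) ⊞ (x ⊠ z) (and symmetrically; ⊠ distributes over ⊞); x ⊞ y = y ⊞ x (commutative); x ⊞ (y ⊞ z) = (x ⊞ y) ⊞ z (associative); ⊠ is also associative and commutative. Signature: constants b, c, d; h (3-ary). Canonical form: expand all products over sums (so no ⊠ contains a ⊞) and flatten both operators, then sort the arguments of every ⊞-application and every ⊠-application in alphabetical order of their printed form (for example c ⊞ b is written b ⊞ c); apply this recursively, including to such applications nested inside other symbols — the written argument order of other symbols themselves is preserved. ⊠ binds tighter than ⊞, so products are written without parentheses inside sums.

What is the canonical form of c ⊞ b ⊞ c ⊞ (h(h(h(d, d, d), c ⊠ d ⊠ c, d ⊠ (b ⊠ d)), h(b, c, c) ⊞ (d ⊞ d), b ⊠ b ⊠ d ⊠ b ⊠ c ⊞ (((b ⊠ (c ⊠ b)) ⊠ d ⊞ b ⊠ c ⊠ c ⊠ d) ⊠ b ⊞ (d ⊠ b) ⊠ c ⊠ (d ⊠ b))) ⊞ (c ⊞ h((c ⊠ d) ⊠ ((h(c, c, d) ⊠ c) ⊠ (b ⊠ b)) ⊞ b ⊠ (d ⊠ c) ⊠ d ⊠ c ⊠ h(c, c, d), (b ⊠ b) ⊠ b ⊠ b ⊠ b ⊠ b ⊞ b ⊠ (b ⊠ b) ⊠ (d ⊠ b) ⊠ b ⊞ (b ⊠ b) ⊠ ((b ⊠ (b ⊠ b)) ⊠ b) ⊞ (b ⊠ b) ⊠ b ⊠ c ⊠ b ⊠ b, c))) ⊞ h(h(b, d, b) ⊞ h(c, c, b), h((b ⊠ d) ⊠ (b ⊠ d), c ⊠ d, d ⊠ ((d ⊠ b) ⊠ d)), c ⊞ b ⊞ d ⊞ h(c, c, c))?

Distribute:  c ⊞ b ⊞ c ⊞ h(h(h(d, d, d), c ⊠ c ⊠ d, b ⊠ d ⊠ d), d ⊞ d ⊞ h(b, c, c), b ⊠ b ⊠ b ⊠ c ⊠ d ⊞ b ⊠ b ⊠ b ⊠ c ⊠ d ⊞ b ⊠ b ⊠ c ⊠ c ⊠ d ⊞ b ⊠ b ⊠ c ⊠ d ⊠ d) ⊞ c ⊞ h(b ⊠ b ⊠ c ⊠ c ⊠ d ⊠ h(c, c, d) ⊞ b ⊠ c ⊠ c ⊠ d ⊠ d ⊠ h(c, c, d), b ⊠ b ⊠ b ⊠ b ⊠ b ⊠ b ⊞ b ⊠ b ⊠ b ⊠ b ⊠ b ⊠ b ⊞ b ⊠ b ⊠ b ⊠ b ⊠ b ⊠ c ⊞ b ⊠ b ⊠ b ⊠ b ⊠ b ⊠ d, c) ⊞ h(h(b, d, b) ⊞ h(c, c, b), h(b ⊠ b ⊠ d ⊠ d, c ⊠ d, b ⊠ d ⊠ d ⊠ d), b ⊞ c ⊞ d ⊞ h(c, c, c))
Order the arguments:  b ⊞ c ⊞ c ⊞ c ⊞ h(b ⊠ b ⊠ c ⊠ c ⊠ d ⊠ h(c, c, d) ⊞ b ⊠ c ⊠ c ⊠ d ⊠ d ⊠ h(c, c, d), b ⊠ b ⊠ b ⊠ b ⊠ b ⊠ b ⊞ b ⊠ b ⊠ b ⊠ b ⊠ b ⊠ b ⊞ b ⊠ b ⊠ b ⊠ b ⊠ b ⊠ c ⊞ b ⊠ b ⊠ b ⊠ b ⊠ b ⊠ d, c) ⊞ h(h(b, d, b) ⊞ h(c, c, b), h(b ⊠ b ⊠ d ⊠ d, c ⊠ d, b ⊠ d ⊠ d ⊠ d), b ⊞ c ⊞ d ⊞ h(c, c, c)) ⊞ h(h(h(d, d, d), c ⊠ c ⊠ d, b ⊠ d ⊠ d), d ⊞ d ⊞ h(b, c, c), b ⊠ b ⊠ b ⊠ c ⊠ d ⊞ b ⊠ b ⊠ b ⊠ c ⊠ d ⊞ b ⊠ b ⊠ c ⊠ c ⊠ d ⊞ b ⊠ b ⊠ c ⊠ d ⊠ d)

Answer: b ⊞ c ⊞ c ⊞ c ⊞ h(b ⊠ b ⊠ c ⊠ c ⊠ d ⊠ h(c, c, d) ⊞ b ⊠ c ⊠ c ⊠ d ⊠ d ⊠ h(c, c, d), b ⊠ b ⊠ b ⊠ b ⊠ b ⊠ b ⊞ b ⊠ b ⊠ b ⊠ b ⊠ b ⊠ b ⊞ b ⊠ b ⊠ b ⊠ b ⊠ b ⊠ c ⊞ b ⊠ b ⊠ b ⊠ b ⊠ b ⊠ d, c) ⊞ h(h(b, d, b) ⊞ h(c, c, b), h(b ⊠ b ⊠ d ⊠ d, c ⊠ d, b ⊠ d ⊠ d ⊠ d), b ⊞ c ⊞ d ⊞ h(c, c, c)) ⊞ h(h(h(d, d, d), c ⊠ c ⊠ d, b ⊠ d ⊠ d), d ⊞ d ⊞ h(b, c, c), b ⊠ b ⊠ b ⊠ c ⊠ d ⊞ b ⊠ b ⊠ b ⊠ c ⊠ d ⊞ b ⊠ b ⊠ c ⊠ c ⊠ d ⊞ b ⊠ b ⊠ c ⊠ d ⊠ d)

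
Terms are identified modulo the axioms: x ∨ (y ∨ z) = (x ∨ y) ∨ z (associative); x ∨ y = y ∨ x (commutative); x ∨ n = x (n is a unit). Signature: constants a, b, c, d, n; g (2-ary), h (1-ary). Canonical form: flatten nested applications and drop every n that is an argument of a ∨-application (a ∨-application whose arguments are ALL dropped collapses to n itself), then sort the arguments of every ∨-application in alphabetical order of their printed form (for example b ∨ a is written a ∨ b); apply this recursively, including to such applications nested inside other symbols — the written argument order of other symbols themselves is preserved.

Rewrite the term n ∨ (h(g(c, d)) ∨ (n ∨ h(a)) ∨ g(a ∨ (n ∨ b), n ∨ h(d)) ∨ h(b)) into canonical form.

Answer: g(a ∨ b, h(d)) ∨ h(a) ∨ h(b) ∨ h(g(c, d))

Derivation:
Un-nest:  n ∨ h(g(c, d)) ∨ n ∨ h(a) ∨ g(a ∨ (n ∨ b), n ∨ h(d)) ∨ h(b)
Inside:  g(a ∨ (n ∨ b), n ∨ h(d))  →  g(a ∨ b, h(d))
Unit:  drop n (×2)
Sort arguments:  g(a ∨ b, h(d)) ∨ h(a) ∨ h(b) ∨ h(g(c, d))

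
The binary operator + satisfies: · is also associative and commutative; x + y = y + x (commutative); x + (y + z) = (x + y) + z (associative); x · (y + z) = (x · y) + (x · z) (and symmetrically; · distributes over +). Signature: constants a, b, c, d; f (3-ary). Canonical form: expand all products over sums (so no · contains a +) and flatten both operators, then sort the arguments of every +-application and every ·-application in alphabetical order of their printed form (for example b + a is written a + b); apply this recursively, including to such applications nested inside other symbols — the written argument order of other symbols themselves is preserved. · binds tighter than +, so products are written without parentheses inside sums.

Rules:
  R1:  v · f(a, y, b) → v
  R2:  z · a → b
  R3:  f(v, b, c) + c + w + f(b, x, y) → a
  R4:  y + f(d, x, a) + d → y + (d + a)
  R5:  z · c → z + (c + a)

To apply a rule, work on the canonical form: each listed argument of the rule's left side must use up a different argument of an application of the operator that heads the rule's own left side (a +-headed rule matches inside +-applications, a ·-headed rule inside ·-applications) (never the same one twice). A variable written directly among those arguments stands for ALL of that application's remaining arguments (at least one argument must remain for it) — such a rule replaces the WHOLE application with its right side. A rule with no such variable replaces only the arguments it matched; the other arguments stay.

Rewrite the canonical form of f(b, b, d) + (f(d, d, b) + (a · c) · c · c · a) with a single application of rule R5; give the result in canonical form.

Canonical form:  a · a · c · c · c + f(b, b, d) + f(d, d, b)
R5 matches:  uses c;  z := a · a · c · c
The variable takes the whole remainder — replace the entire application.
Result:  a + a · a · c · c + c + f(b, b, d) + f(d, d, b)

Answer: a + a · a · c · c + c + f(b, b, d) + f(d, d, b)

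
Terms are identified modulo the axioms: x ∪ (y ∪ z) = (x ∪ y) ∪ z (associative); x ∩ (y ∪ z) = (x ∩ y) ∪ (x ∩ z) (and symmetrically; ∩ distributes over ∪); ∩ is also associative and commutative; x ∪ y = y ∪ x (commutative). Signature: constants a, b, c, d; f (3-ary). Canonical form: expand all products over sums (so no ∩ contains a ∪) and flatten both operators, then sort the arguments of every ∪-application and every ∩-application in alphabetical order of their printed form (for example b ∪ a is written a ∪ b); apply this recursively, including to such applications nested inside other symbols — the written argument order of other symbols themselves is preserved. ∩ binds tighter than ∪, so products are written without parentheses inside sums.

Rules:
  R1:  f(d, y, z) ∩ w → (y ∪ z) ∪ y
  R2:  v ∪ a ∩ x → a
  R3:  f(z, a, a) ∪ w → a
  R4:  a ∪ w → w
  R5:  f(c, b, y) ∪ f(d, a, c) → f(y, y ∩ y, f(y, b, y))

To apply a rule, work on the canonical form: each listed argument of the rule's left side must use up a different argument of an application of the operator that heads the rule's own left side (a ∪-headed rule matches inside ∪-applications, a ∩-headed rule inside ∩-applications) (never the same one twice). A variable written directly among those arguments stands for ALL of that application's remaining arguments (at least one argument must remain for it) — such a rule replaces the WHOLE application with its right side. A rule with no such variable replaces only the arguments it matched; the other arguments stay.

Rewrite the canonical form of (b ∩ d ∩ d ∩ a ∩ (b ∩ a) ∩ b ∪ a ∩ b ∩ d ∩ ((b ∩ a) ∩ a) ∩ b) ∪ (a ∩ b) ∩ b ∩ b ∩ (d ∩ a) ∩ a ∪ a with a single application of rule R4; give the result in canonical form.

Canonical form:  a ∪ a ∩ a ∩ a ∩ b ∩ b ∩ b ∩ d ∪ a ∩ a ∩ a ∩ b ∩ b ∩ b ∩ d ∪ a ∩ a ∩ b ∩ b ∩ b ∩ d ∩ d
Match R4:  consume a;  w := a ∩ a ∩ a ∩ b ∩ b ∩ b ∩ d ∪ a ∩ a ∩ a ∩ b ∩ b ∩ b ∩ d ∪ a ∩ a ∩ b ∩ b ∩ b ∩ d ∩ d
Every leftover argument binds to the variable; the entire application is replaced.
Giving:  a ∩ a ∩ a ∩ b ∩ b ∩ b ∩ d ∪ a ∩ a ∩ a ∩ b ∩ b ∩ b ∩ d ∪ a ∩ a ∩ b ∩ b ∩ b ∩ d ∩ d

Answer: a ∩ a ∩ a ∩ b ∩ b ∩ b ∩ d ∪ a ∩ a ∩ a ∩ b ∩ b ∩ b ∩ d ∪ a ∩ a ∩ b ∩ b ∩ b ∩ d ∩ d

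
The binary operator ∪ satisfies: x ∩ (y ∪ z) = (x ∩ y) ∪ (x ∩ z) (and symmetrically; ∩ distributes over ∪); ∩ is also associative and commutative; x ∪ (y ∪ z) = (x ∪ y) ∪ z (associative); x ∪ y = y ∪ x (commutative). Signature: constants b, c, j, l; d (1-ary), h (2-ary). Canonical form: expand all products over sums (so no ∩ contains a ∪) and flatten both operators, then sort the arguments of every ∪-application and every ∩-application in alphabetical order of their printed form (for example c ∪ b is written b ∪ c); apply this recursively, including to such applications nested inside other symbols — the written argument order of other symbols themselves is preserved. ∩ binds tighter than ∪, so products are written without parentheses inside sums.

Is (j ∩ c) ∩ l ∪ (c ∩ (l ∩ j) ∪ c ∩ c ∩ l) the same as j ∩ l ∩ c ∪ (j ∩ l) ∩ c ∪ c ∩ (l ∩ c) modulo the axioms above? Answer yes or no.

Answer: yes — both canonical forms are c ∩ c ∩ l ∪ c ∩ j ∩ l ∪ c ∩ j ∩ l

Derivation:
Left:  (j ∩ c) ∩ l ∪ (c ∩ (l ∩ j) ∪ c ∩ c ∩ l)
  Merge nested applications:  c ∩ j ∩ l ∪ c ∩ j ∩ l ∪ c ∩ c ∩ l
  Sort:  c ∩ c ∩ l ∪ c ∩ j ∩ l ∪ c ∩ j ∩ l
Right:  j ∩ l ∩ c ∪ (j ∩ l) ∩ c ∪ c ∩ (l ∩ c)
  Un-nest:  c ∩ j ∩ l ∪ c ∩ j ∩ l ∪ c ∩ c ∩ l
  Sort:  c ∩ c ∩ l ∪ c ∩ j ∩ l ∪ c ∩ j ∩ l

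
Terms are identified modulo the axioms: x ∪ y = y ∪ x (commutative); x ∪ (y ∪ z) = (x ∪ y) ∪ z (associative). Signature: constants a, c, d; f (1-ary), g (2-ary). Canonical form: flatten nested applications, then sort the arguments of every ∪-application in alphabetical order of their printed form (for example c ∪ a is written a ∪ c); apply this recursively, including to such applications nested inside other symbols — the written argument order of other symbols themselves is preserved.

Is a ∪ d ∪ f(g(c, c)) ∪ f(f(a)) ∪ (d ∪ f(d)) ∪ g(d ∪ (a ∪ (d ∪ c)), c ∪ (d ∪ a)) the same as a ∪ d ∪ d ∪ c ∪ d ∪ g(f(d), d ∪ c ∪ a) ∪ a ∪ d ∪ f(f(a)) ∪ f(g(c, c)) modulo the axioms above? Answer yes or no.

Left:  a ∪ d ∪ f(g(c, c)) ∪ f(f(a)) ∪ (d ∪ f(d)) ∪ g(d ∪ (a ∪ (d ∪ c)), c ∪ (d ∪ a))
  Un-nest:  a ∪ d ∪ f(g(c, c)) ∪ f(f(a)) ∪ d ∪ f(d) ∪ g(d ∪ (a ∪ (d ∪ c)), c ∪ (d ∪ a))
  Inside:  g(d ∪ (a ∪ (d ∪ c)), c ∪ (d ∪ a))  →  g(a ∪ c ∪ d ∪ d, a ∪ c ∪ d)
  Order the arguments:  a ∪ d ∪ d ∪ f(d) ∪ f(f(a)) ∪ f(g(c, c)) ∪ g(a ∪ c ∪ d ∪ d, a ∪ c ∪ d)
Right:  a ∪ d ∪ d ∪ c ∪ d ∪ g(f(d), d ∪ c ∪ a) ∪ a ∪ d ∪ f(f(a)) ∪ f(g(c, c))
  Simplify inside:  g(f(d), d ∪ c ∪ a)  →  g(f(d), a ∪ c ∪ d)
  Order the arguments:  a ∪ a ∪ c ∪ d ∪ d ∪ d ∪ d ∪ f(f(a)) ∪ f(g(c, c)) ∪ g(f(d), a ∪ c ∪ d)

Answer: no — a ∪ d ∪ d ∪ f(d) ∪ f(f(a)) ∪ f(g(c, c)) ∪ g(a ∪ c ∪ d ∪ d, a ∪ c ∪ d) vs a ∪ a ∪ c ∪ d ∪ d ∪ d ∪ d ∪ f(f(a)) ∪ f(g(c, c)) ∪ g(f(d), a ∪ c ∪ d)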